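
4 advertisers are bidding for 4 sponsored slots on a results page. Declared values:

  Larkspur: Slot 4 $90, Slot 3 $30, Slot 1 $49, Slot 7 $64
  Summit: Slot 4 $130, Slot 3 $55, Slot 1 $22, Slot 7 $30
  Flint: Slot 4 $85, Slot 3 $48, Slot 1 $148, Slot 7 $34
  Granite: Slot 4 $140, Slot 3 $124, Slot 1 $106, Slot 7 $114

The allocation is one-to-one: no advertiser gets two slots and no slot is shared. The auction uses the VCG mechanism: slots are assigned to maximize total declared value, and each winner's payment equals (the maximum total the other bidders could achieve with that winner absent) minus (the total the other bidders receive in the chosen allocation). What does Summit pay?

Summit pays $26.

Efficient allocation: Larkspur→Slot 7 ($64), Summit→Slot 4 ($130), Flint→Slot 1 ($148), Granite→Slot 3 ($124); total welfare W = $466.
Summit receives Slot 4 at value $130, so the others get W − 130 = $336.
Without Summit: best allocation of the remaining 3 bidders over all 4 slots is Larkspur→Slot 4 ($90), Flint→Slot 1 ($148), Granite→Slot 3 ($124), total $362.
VCG payment = (others' best without Summit) − (others' welfare with Summit) = 362 − 336 = $26.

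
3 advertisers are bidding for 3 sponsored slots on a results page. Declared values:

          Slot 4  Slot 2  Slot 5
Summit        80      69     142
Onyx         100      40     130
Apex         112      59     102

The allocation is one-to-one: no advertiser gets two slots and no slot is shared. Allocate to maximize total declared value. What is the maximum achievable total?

Treat this as an assignment problem: match each advertiser to one slot.
Optimal: Summit→Slot 2 ($69), Onyx→Slot 5 ($130), Apex→Slot 4 ($112) — total 69+130+112 = $311.
Max-entry greedy (repeatedly take the single best remaining cell) gives $294, worse by 17.
Next-best assignment: Summit→Slot 5, Onyx→Slot 4, Apex→Slot 2 = $301.
No other one-to-one assignment exceeds $311.

Maximum total: $311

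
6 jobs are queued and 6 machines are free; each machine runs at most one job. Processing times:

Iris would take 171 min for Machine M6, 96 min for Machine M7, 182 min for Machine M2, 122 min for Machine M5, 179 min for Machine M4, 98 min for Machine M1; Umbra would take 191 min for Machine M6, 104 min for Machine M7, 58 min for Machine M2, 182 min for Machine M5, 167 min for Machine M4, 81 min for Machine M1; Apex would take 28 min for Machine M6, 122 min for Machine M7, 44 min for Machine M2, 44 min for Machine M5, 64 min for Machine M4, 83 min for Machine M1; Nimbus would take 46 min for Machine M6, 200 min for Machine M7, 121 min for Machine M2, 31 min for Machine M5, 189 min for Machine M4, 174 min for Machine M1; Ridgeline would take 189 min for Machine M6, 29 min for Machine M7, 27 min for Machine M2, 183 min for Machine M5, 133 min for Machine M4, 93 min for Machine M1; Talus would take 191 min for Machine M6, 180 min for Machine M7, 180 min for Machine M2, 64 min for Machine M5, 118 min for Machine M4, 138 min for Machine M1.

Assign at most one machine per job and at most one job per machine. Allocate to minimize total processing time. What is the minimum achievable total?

Min total: 359 min

Optimal: Iris→Machine M1 (98 min), Umbra→Machine M2 (58 min), Apex→Machine M4 (64 min), Nimbus→Machine M6 (46 min), Ridgeline→Machine M7 (29 min), Talus→Machine M5 (64 min) — total 98+58+64+46+29+64 = 359 min.
Row-greedy (each job in turn takes its cheapest remaining machine) gives 424 min, worse by 65.
No other one-to-one assignment undercuts 359 min.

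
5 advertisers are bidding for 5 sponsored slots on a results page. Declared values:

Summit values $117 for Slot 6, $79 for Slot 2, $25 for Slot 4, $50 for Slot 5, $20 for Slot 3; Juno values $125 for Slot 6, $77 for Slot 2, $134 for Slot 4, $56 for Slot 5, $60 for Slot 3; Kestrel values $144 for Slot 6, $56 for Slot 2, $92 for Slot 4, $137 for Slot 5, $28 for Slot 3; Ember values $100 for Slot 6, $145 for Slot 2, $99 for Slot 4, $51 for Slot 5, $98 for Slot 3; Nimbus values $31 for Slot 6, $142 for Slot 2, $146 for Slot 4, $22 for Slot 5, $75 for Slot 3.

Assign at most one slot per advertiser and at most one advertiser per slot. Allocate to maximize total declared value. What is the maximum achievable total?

Optimal: Summit→Slot 6 ($117), Juno→Slot 4 ($134), Kestrel→Slot 5 ($137), Ember→Slot 3 ($98), Nimbus→Slot 2 ($142) — total 117+134+137+98+142 = $628.
Next-best assignment: Summit→Slot 6, Juno→Slot 4, Kestrel→Slot 5, Ember→Slot 2, Nimbus→Slot 3 = $608.

Maximum total: $628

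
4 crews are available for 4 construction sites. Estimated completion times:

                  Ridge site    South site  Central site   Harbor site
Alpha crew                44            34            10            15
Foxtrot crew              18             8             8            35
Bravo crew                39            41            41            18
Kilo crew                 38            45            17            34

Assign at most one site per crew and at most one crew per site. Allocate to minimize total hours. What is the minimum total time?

Minimum total: 74 hours

Optimal: Alpha crew→Central site (10 hours), Foxtrot crew→South site (8 hours), Bravo crew→Harbor site (18 hours), Kilo crew→Ridge site (38 hours) — total 10+8+18+38 = 74 hours.
Column-greedy (each site in turn goes to its cheapest remaining crew) gives 87 hours, worse by 13.
Next-best assignment: Alpha crew→Harbor site, Foxtrot crew→South site, Bravo crew→Ridge site, Kilo crew→Central site = 79 hours.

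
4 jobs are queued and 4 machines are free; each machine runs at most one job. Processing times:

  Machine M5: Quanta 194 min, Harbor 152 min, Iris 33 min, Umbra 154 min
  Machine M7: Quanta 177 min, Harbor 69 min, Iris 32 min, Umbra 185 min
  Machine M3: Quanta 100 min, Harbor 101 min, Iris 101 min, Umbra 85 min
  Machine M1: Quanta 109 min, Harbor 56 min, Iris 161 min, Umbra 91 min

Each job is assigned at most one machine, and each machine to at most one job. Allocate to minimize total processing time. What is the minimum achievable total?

Optimal: Quanta→Machine M3 (100 min), Harbor→Machine M7 (69 min), Iris→Machine M5 (33 min), Umbra→Machine M1 (91 min) — total 100+69+33+91 = 293 min.
Row-greedy (each job in turn takes its cheapest remaining machine) gives 342 min, worse by 49.
Swapping Quanta↔Iris (Quanta→Machine M5 194 min, Iris→Machine M3 101 min) adds 162.
Checked against all permutations: 293 min is optimal.

Minimum total: 293 min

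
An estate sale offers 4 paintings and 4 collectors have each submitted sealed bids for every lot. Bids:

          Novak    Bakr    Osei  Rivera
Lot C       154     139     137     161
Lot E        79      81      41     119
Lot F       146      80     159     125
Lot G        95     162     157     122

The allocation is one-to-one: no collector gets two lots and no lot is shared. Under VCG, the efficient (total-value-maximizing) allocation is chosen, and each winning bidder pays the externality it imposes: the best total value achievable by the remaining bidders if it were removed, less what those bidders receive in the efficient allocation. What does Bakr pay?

Efficient allocation: Novak→Lot C ($154), Bakr→Lot G ($162), Osei→Lot F ($159), Rivera→Lot E ($119); total welfare W = $594.
Bakr receives Lot G at value $162, so the others get W − 162 = $432.
Without Bakr: best allocation of the remaining 3 bidders over all 4 lots is Novak→Lot F ($146), Osei→Lot G ($157), Rivera→Lot C ($161), total $464.
VCG payment = (others' best without Bakr) − (others' welfare with Bakr) = 464 − 432 = $32.

Bakr pays $32.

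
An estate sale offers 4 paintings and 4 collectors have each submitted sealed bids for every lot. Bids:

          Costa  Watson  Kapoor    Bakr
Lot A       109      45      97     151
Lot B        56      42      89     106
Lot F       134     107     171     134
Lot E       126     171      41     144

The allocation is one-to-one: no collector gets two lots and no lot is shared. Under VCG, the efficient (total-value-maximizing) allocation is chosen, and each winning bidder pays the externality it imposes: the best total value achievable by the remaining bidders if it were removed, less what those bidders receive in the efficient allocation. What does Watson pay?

Watson pays $62.

Efficient allocation: Costa→Lot A ($109), Watson→Lot E ($171), Kapoor→Lot F ($171), Bakr→Lot B ($106); total welfare W = $557.
Watson receives Lot E at value $171, so the others get W − 171 = $386.
Without Watson: best allocation of the remaining 3 bidders over all 4 lots is Costa→Lot E ($126), Kapoor→Lot F ($171), Bakr→Lot A ($151), total $448.
VCG payment = (others' best without Watson) − (others' welfare with Watson) = 448 − 386 = $62.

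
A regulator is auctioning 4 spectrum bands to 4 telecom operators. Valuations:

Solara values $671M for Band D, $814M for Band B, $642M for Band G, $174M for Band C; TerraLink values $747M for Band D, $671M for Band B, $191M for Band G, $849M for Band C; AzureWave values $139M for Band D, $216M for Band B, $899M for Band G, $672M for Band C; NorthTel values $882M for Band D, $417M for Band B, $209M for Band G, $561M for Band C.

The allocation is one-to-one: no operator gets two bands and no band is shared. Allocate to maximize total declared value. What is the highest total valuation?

This is a one-to-one assignment (maximum-weight bipartite matching).
Optimal: Solara→Band B ($814M), TerraLink→Band C ($849M), AzureWave→Band G ($899M), NorthTel→Band D ($882M) — total 814+849+899+882 = $3444M.

Max total: $3444M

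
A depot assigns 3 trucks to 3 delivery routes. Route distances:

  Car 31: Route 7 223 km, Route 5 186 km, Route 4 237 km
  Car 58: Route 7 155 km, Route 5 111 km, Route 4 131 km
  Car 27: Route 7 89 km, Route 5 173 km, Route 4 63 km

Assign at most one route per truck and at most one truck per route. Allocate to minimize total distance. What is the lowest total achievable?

Min total: 397 km

Optimal: Car 31→Route 7 (223 km), Car 58→Route 5 (111 km), Car 27→Route 4 (63 km) — total 223+111+63 = 397 km.
Column-greedy (each route in turn goes to its cheapest remaining truck) gives 437 km, worse by 40.
Swapping Car 58↔Car 31 (Car 58→Route 7 155 km, Car 31→Route 5 186 km) adds 7.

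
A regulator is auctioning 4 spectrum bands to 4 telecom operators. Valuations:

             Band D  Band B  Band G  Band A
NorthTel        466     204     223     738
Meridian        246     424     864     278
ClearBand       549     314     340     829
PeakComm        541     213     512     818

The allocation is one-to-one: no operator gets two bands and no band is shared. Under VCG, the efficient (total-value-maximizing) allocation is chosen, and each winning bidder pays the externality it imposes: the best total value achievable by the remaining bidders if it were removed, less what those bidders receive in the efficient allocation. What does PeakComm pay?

Efficient allocation: NorthTel→Band D ($466M), Meridian→Band G ($864M), ClearBand→Band B ($314M), PeakComm→Band A ($818M); total welfare W = $2462M.
PeakComm receives Band A at value $818M, so the others get W − 818 = $1644M.
Without PeakComm: best allocation of the remaining 3 bidders over all 4 bands is NorthTel→Band D ($466M), Meridian→Band G ($864M), ClearBand→Band A ($829M), total $2159M.
VCG payment = (others' best without PeakComm) − (others' welfare with PeakComm) = 2159 − 1644 = $515M.

PeakComm pays $515M.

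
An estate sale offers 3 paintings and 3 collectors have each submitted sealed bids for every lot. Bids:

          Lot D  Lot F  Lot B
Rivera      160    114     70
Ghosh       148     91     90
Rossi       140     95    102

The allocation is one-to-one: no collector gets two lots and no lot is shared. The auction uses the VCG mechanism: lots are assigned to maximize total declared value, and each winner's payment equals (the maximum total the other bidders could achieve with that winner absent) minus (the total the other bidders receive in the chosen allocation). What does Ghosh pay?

Ghosh pays $46.

Efficient allocation: Rivera→Lot F ($114), Ghosh→Lot D ($148), Rossi→Lot B ($102); total welfare W = $364.
Ghosh receives Lot D at value $148, so the others get W − 148 = $216.
Without Ghosh: best allocation of the remaining 2 bidders over all 3 lots is Rivera→Lot D ($160), Rossi→Lot B ($102), total $262.
VCG payment = (others' best without Ghosh) − (others' welfare with Ghosh) = 262 − 216 = $46.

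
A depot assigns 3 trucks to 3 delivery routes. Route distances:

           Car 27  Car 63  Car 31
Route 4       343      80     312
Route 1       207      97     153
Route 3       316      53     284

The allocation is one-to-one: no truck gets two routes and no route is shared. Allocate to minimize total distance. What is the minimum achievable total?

Min total: 549 km

Optimal: Car 27→Route 4 (343 km), Car 63→Route 3 (53 km), Car 31→Route 1 (153 km) — total 343+53+153 = 549 km.
Row-greedy (each truck in turn takes its cheapest remaining route) gives 572 km, worse by 23.
Swapping Car 27↔Car 31 (Car 27→Route 1 207 km, Car 31→Route 4 312 km) adds 23.
No other one-to-one assignment undercuts 549 km.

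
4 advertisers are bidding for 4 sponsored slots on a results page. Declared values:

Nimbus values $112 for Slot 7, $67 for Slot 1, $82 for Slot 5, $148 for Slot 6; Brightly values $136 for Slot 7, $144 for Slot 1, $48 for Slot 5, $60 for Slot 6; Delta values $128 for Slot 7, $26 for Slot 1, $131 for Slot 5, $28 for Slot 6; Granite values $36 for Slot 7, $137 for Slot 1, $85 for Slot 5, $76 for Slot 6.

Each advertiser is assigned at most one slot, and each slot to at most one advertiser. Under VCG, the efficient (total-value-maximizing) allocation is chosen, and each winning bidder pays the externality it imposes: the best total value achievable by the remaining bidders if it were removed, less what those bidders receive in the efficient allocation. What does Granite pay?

Efficient allocation: Nimbus→Slot 6 ($148), Brightly→Slot 7 ($136), Delta→Slot 5 ($131), Granite→Slot 1 ($137); total welfare W = $552.
Granite receives Slot 1 at value $137, so the others get W − 137 = $415.
Without Granite: best allocation of the remaining 3 bidders over all 4 slots is Nimbus→Slot 6 ($148), Brightly→Slot 1 ($144), Delta→Slot 5 ($131), total $423.
VCG payment = (others' best without Granite) − (others' welfare with Granite) = 423 − 415 = $8.

Granite pays $8.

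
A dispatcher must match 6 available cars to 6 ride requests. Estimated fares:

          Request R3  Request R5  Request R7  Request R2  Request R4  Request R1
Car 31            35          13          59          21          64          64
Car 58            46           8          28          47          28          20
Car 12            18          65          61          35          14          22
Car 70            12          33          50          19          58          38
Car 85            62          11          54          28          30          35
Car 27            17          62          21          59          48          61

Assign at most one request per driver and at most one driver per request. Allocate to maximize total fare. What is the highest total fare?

Maximum total: $354

Optimal: Car 31→Request R1 ($64), Car 58→Request R2 ($47), Car 12→Request R7 ($61), Car 70→Request R4 ($58), Car 85→Request R3 ($62), Car 27→Request R5 ($62) — total 64+47+61+58+62+62 = $354.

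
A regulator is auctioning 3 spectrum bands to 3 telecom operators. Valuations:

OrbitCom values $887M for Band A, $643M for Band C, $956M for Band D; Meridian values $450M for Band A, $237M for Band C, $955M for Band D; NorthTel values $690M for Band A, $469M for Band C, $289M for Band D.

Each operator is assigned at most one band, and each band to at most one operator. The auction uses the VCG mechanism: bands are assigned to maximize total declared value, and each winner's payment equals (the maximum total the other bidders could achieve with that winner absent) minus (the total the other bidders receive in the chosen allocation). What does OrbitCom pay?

OrbitCom pays $221M.

Efficient allocation: OrbitCom→Band A ($887M), Meridian→Band D ($955M), NorthTel→Band C ($469M); total welfare W = $2311M.
OrbitCom receives Band A at value $887M, so the others get W − 887 = $1424M.
Without OrbitCom: best allocation of the remaining 2 bidders over all 3 bands is Meridian→Band D ($955M), NorthTel→Band A ($690M), total $1645M.
VCG payment = (others' best without OrbitCom) − (others' welfare with OrbitCom) = 1645 − 1424 = $221M.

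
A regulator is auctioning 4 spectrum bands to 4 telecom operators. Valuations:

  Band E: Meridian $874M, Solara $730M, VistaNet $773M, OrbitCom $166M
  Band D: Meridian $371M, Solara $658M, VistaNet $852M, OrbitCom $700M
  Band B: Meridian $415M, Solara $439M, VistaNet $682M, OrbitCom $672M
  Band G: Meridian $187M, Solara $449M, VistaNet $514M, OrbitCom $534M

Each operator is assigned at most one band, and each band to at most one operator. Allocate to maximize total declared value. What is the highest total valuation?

Maximum total: $2847M

Optimal: Meridian→Band E ($874M), Solara→Band G ($449M), VistaNet→Band D ($852M), OrbitCom→Band B ($672M) — total 874+449+852+672 = $2847M.
Row-greedy (each operator in turn takes its best remaining band) gives $2748M, worse by 99.
Next-best assignment: Meridian→Band E, Solara→Band D, VistaNet→Band B, OrbitCom→Band G = $2748M.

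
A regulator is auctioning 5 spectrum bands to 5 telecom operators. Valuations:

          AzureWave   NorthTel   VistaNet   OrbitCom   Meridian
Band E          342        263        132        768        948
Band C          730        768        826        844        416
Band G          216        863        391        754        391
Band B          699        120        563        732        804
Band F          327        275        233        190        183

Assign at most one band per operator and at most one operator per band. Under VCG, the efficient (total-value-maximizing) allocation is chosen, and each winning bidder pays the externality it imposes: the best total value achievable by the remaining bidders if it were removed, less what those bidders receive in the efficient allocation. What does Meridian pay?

Meridian pays $408M.

Efficient allocation: AzureWave→Band F ($327M), NorthTel→Band G ($863M), VistaNet→Band C ($826M), OrbitCom→Band B ($732M), Meridian→Band E ($948M); total welfare W = $3696M.
Meridian receives Band E at value $948M, so the others get W − 948 = $2748M.
Without Meridian: best allocation of the remaining 4 bidders over all 5 bands is AzureWave→Band B ($699M), NorthTel→Band G ($863M), VistaNet→Band C ($826M), OrbitCom→Band E ($768M), total $3156M.
VCG payment = (others' best without Meridian) − (others' welfare with Meridian) = 3156 − 2748 = $408M.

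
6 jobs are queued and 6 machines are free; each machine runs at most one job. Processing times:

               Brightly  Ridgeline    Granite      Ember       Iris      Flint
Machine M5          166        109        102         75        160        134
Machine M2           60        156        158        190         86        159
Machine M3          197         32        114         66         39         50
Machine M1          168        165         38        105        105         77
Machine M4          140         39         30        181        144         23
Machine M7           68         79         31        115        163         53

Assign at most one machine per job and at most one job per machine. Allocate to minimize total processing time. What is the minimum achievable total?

Min total: 304 min

This is a one-to-one assignment (minimum-cost bipartite matching).
Optimal: Brightly→Machine M2 (60 min), Ridgeline→Machine M4 (39 min), Granite→Machine M1 (38 min), Ember→Machine M5 (75 min), Iris→Machine M3 (39 min), Flint→Machine M7 (53 min) — total 60+39+38+75+39+53 = 304 min.
No other one-to-one assignment undercuts 304 min.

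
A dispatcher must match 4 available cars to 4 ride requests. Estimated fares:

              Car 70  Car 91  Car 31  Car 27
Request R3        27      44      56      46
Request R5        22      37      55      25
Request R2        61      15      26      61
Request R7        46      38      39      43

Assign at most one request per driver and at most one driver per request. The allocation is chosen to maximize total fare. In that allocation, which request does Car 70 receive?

This is a one-to-one assignment (maximum-weight bipartite matching).
Optimal: Car 70→Request R7 ($46), Car 91→Request R3 ($44), Car 31→Request R5 ($55), Car 27→Request R2 ($61) — total 46+44+55+61 = $206.
Max-entry greedy (repeatedly take the single best remaining cell) gives $197, worse by 9.
Every other assignment is strictly worse.
Car 70's own top request is Request R2 ($61), but forcing Car 70→Request R2 and reassigning the rest optimally gives only $203 — worse by 3.

Car 70 receives Request R7.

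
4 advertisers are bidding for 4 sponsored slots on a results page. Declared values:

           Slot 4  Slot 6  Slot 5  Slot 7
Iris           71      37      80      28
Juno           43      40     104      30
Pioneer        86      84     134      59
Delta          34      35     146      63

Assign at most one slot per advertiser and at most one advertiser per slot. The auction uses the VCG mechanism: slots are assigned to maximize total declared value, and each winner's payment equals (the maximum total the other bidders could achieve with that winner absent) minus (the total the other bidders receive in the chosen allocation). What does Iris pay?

Efficient allocation: Iris→Slot 4 ($71), Juno→Slot 7 ($30), Pioneer→Slot 6 ($84), Delta→Slot 5 ($146); total welfare W = $331.
Iris receives Slot 4 at value $71, so the others get W − 71 = $260.
Without Iris: best allocation of the remaining 3 bidders over all 4 slots is Juno→Slot 4 ($43), Pioneer→Slot 6 ($84), Delta→Slot 5 ($146), total $273.
VCG payment = (others' best without Iris) − (others' welfare with Iris) = 273 − 260 = $13.

Iris pays $13.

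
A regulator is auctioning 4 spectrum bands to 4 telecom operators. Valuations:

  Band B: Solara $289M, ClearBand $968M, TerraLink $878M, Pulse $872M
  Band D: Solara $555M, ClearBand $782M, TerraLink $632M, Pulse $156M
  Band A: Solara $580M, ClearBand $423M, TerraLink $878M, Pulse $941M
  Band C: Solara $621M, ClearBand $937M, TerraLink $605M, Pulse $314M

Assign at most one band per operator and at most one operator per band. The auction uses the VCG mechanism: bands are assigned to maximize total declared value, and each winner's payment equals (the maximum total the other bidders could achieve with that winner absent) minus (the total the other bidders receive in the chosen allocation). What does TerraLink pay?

Efficient allocation: Solara→Band D ($555M), ClearBand→Band C ($937M), TerraLink→Band B ($878M), Pulse→Band A ($941M); total welfare W = $3311M.
TerraLink receives Band B at value $878M, so the others get W − 878 = $2433M.
Without TerraLink: best allocation of the remaining 3 bidders over all 4 bands is Solara→Band C ($621M), ClearBand→Band B ($968M), Pulse→Band A ($941M), total $2530M.
VCG payment = (others' best without TerraLink) − (others' welfare with TerraLink) = 2530 − 2433 = $97M.

TerraLink pays $97M.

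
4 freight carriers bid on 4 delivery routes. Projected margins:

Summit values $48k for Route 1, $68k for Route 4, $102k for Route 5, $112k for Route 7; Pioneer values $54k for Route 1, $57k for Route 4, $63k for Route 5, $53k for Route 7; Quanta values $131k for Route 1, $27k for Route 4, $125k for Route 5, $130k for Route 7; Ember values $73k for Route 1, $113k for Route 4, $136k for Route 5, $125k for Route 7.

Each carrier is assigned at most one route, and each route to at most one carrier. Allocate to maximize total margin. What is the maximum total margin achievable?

Optimal: Summit→Route 7 ($112k), Pioneer→Route 4 ($57k), Quanta→Route 1 ($131k), Ember→Route 5 ($136k) — total 112+57+131+136 = $436k.
Column-greedy (each route in turn goes to its best remaining carrier) gives $399k, worse by 37.
Next-best assignment: Summit→Route 7, Pioneer→Route 5, Quanta→Route 1, Ember→Route 4 = $419k.
Swapping Ember↔Pioneer (Ember→Route 4 $113k, Pioneer→Route 5 $63k) loses 17.
Every other assignment is strictly worse.

Max total: $436k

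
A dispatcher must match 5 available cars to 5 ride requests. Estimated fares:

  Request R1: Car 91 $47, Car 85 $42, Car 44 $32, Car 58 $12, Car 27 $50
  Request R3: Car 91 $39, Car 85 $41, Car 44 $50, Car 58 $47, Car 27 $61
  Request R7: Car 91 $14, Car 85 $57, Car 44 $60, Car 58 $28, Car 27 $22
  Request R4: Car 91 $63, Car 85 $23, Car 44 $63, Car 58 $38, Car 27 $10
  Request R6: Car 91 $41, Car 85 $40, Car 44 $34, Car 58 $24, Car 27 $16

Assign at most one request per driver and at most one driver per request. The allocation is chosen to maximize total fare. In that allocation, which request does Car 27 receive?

Car 27 receives Request R1.

Optimal: Car 91→Request R4 ($63), Car 85→Request R6 ($40), Car 44→Request R7 ($60), Car 58→Request R3 ($47), Car 27→Request R1 ($50) — total 63+40+60+47+50 = $260.
Max-entry greedy (repeatedly take the single best remaining cell) gives $250, worse by 10.
Swapping Car 85↔Car 27 (Car 85→Request R1 $42, Car 27→Request R6 $16) loses 32.
Car 27's own top request is Request R3 ($61), but forcing Car 27→Request R3 and reassigning the rest optimally gives only $252 — worse by 8.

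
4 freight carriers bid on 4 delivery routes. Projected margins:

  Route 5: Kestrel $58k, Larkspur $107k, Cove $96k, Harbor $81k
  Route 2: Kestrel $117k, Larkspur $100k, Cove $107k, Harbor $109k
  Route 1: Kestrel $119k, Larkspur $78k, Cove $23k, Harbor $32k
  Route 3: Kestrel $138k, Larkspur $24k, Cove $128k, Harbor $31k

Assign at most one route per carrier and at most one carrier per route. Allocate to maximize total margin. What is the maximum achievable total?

Optimal: Kestrel→Route 1 ($119k), Larkspur→Route 5 ($107k), Cove→Route 3 ($128k), Harbor→Route 2 ($109k) — total 119+107+128+109 = $463k.
Row-greedy (each carrier in turn takes its best remaining route) gives $384k, worse by 79.
Next-best assignment: Kestrel→Route 1, Larkspur→Route 2, Cove→Route 3, Harbor→Route 5 = $428k.

Maximum total: $463k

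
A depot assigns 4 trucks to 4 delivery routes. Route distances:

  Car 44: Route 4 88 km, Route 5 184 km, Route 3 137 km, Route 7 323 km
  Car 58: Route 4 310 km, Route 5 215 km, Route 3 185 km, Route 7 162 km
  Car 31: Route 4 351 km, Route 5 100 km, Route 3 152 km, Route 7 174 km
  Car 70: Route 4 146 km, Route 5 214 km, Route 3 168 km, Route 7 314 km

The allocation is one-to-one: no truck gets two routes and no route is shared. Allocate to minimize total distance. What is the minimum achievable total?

Optimal: Car 44→Route 4 (88 km), Car 58→Route 7 (162 km), Car 31→Route 5 (100 km), Car 70→Route 3 (168 km) — total 88+162+100+168 = 518 km.

Min total: 518 km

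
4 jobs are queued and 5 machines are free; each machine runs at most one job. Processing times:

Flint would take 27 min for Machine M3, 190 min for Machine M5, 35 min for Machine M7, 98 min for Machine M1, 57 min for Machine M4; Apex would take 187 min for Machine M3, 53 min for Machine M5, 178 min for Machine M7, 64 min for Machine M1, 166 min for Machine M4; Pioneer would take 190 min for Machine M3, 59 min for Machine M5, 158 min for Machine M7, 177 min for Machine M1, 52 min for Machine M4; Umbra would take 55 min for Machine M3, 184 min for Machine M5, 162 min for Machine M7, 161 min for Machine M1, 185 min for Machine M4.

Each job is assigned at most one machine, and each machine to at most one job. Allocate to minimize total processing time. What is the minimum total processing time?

Min total: 195 min

Optimal: Flint→Machine M7 (35 min), Apex→Machine M5 (53 min), Pioneer→Machine M4 (52 min), Umbra→Machine M3 (55 min) — total 35+53+52+55 = 195 min.
Column-greedy (each machine in turn goes to its cheapest remaining job) gives 399 min, worse by 204.
Next-best assignment: Flint→Machine M7, Apex→Machine M1, Pioneer→Machine M4, Umbra→Machine M3 = 206 min.
Swapping Apex↔Pioneer (Apex→Machine M4 166 min, Pioneer→Machine M5 59 min) adds 120.
Every other assignment is strictly worse.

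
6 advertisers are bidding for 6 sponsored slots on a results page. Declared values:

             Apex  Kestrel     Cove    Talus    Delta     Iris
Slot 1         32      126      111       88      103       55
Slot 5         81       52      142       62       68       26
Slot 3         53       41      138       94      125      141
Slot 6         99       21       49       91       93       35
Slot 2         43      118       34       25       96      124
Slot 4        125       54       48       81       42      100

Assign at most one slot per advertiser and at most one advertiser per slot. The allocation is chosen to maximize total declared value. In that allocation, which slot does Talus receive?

Talus receives Slot 6.

Treat this as an assignment problem: match each advertiser to one slot.
Optimal: Apex→Slot 4 ($125), Kestrel→Slot 1 ($126), Cove→Slot 5 ($142), Talus→Slot 6 ($91), Delta→Slot 3 ($125), Iris→Slot 2 ($124) — total 125+126+142+91+125+124 = $733.
Max-entry greedy (repeatedly take the single best remaining cell) gives $721, worse by 12.
Swapping Talus↔Cove (Talus→Slot 5 $62, Cove→Slot 6 $49) loses 122.
Talus's own top slot is Slot 3 ($94), but forcing Talus→Slot 3 and reassigning the rest optimally gives only $704 — worse by 29.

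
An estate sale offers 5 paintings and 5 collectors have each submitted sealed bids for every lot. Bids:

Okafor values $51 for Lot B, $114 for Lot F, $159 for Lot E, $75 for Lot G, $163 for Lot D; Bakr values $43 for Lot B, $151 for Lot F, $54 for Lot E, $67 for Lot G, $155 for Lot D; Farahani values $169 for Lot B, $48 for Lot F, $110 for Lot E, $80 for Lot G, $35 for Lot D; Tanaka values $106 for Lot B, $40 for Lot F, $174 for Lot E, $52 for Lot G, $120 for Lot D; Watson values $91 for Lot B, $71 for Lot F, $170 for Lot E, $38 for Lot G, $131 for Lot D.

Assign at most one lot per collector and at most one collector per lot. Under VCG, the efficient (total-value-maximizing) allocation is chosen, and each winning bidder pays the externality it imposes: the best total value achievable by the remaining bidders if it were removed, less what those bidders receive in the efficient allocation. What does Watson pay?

Watson pays $122.

Efficient allocation: Okafor→Lot D ($163), Bakr→Lot F ($151), Farahani→Lot B ($169), Tanaka→Lot G ($52), Watson→Lot E ($170); total welfare W = $705.
Watson receives Lot E at value $170, so the others get W − 170 = $535.
Without Watson: best allocation of the remaining 4 bidders over all 5 lots is Okafor→Lot D ($163), Bakr→Lot F ($151), Farahani→Lot B ($169), Tanaka→Lot E ($174), total $657.
VCG payment = (others' best without Watson) − (others' welfare with Watson) = 657 − 535 = $122.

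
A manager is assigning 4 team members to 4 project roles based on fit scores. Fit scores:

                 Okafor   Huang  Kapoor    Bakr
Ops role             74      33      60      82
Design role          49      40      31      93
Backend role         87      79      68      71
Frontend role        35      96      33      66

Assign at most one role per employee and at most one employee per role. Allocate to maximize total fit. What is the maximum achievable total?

Treat this as an assignment problem: match each employee to one role.
Optimal: Okafor→Backend role (87 pts), Huang→Frontend role (96 pts), Kapoor→Ops role (60 pts), Bakr→Design role (93 pts) — total 87+96+60+93 = 336 pts.
Next-best assignment: Okafor→Ops role, Huang→Frontend role, Kapoor→Backend role, Bakr→Design role = 331 pts.

Maximum total: 336 pts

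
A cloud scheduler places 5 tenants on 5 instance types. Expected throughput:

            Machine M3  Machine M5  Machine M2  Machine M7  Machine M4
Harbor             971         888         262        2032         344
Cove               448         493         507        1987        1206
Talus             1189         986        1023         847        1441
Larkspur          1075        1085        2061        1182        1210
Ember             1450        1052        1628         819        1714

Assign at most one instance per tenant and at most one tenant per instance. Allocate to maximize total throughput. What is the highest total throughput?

Optimal: Harbor→Machine M5 (888 ops/s), Cove→Machine M7 (1987 ops/s), Talus→Machine M3 (1189 ops/s), Larkspur→Machine M2 (2061 ops/s), Ember→Machine M4 (1714 ops/s) — total 888+1987+1189+2061+1714 = 7839 ops/s.
Swapping Talus↔Ember (Talus→Machine M4 1441 ops/s, Ember→Machine M3 1450 ops/s) loses 12.
No other one-to-one assignment exceeds 7839 ops/s.

Max total: 7839 ops/s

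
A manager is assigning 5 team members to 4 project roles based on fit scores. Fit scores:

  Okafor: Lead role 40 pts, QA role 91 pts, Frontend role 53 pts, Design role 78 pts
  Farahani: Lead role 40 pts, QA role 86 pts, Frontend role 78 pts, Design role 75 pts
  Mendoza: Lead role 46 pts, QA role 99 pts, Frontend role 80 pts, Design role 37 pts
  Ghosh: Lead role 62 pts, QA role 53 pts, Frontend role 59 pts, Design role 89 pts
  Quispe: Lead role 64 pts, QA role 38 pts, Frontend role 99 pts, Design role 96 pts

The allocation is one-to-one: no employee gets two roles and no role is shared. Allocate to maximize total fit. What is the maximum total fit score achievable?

Optimal: Ghosh→Lead role (62 pts), Mendoza→QA role (99 pts), Quispe→Frontend role (99 pts), Okafor→Design role (78 pts) — total 62+99+99+78 = 338 pts.
Row-greedy (each employee in turn takes its best remaining role) gives 304 pts, worse by 34.
Next-best assignment: Ghosh→Lead role, Mendoza→QA role, Farahani→Frontend role, Quispe→Design role = 335 pts.

Max total: 338 pts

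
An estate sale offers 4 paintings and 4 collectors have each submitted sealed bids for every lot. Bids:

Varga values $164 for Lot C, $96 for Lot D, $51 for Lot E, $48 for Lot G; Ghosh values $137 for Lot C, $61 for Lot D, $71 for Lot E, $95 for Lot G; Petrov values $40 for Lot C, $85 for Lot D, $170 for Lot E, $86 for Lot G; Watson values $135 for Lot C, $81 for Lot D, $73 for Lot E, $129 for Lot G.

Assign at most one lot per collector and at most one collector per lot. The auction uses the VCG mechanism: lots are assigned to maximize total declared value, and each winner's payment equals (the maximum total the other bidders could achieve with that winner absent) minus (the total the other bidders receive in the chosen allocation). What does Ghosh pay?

Ghosh pays $68.

Efficient allocation: Varga→Lot D ($96), Ghosh→Lot C ($137), Petrov→Lot E ($170), Watson→Lot G ($129); total welfare W = $532.
Ghosh receives Lot C at value $137, so the others get W − 137 = $395.
Without Ghosh: best allocation of the remaining 3 bidders over all 4 lots is Varga→Lot C ($164), Petrov→Lot E ($170), Watson→Lot G ($129), total $463.
VCG payment = (others' best without Ghosh) − (others' welfare with Ghosh) = 463 − 395 = $68.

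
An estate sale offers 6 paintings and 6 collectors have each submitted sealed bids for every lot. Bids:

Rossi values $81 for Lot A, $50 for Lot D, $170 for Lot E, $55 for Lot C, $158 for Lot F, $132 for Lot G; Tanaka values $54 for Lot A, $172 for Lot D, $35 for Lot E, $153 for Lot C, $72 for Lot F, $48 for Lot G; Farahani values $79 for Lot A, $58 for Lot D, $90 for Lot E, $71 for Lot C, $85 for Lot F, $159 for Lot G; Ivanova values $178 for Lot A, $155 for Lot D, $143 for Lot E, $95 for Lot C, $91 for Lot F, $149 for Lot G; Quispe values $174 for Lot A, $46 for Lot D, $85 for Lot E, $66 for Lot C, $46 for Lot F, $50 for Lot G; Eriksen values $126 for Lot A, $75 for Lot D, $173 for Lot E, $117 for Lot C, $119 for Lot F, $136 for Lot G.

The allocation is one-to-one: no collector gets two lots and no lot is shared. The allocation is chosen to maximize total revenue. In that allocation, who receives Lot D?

Optimal: Rossi→Lot F ($158), Tanaka→Lot C ($153), Farahani→Lot G ($159), Ivanova→Lot D ($155), Quispe→Lot A ($174), Eriksen→Lot E ($173) — total 158+153+159+155+174+173 = $972.
Row-greedy (each collector in turn takes its best remaining lot) gives $864, worse by 108.
Next-best assignment: Rossi→Lot F, Tanaka→Lot D, Farahani→Lot G, Ivanova→Lot C, Quispe→Lot A, Eriksen→Lot E = $931.
No other one-to-one assignment exceeds $972.
Ivanova's own top lot is Lot A ($178), but forcing Ivanova→Lot A and reassigning the rest optimally gives only $906 — worse by 66.

Ivanova receives Lot D.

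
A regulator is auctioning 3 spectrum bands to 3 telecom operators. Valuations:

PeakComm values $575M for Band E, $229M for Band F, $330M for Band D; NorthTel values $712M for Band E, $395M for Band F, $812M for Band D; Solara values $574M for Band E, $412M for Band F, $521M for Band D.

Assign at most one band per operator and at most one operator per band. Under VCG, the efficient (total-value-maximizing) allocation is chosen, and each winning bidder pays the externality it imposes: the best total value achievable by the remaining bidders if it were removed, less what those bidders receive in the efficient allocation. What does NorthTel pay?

NorthTel pays $109M.

Efficient allocation: PeakComm→Band E ($575M), NorthTel→Band D ($812M), Solara→Band F ($412M); total welfare W = $1799M.
NorthTel receives Band D at value $812M, so the others get W − 812 = $987M.
Without NorthTel: best allocation of the remaining 2 bidders over all 3 bands is PeakComm→Band E ($575M), Solara→Band D ($521M), total $1096M.
VCG payment = (others' best without NorthTel) − (others' welfare with NorthTel) = 1096 − 987 = $109M.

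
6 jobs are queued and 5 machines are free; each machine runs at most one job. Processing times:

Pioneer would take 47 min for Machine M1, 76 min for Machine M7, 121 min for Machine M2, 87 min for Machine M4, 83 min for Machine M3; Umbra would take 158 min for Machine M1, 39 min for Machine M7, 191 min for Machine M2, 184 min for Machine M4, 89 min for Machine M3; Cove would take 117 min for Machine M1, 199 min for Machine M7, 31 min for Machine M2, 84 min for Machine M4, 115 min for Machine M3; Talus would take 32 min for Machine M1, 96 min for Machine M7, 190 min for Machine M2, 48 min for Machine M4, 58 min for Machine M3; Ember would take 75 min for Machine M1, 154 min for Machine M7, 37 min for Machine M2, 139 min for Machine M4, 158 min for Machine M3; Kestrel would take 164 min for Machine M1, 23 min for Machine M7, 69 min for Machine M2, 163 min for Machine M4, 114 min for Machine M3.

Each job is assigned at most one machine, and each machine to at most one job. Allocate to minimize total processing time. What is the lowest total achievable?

This is a one-to-one assignment (minimum-cost bipartite matching).
Optimal: Pioneer→Machine M1 (47 min), Kestrel→Machine M7 (23 min), Cove→Machine M2 (31 min), Talus→Machine M4 (48 min), Umbra→Machine M3 (89 min) — total 47+23+31+48+89 = 238 min.
Row-greedy (each job in turn takes its cheapest remaining machine) gives 323 min, worse by 85.
Swapping Pioneer↔Cove (Pioneer→Machine M2 121 min, Cove→Machine M1 117 min) adds 160.
Checked against all permutations: 238 min is optimal.

Minimum total: 238 min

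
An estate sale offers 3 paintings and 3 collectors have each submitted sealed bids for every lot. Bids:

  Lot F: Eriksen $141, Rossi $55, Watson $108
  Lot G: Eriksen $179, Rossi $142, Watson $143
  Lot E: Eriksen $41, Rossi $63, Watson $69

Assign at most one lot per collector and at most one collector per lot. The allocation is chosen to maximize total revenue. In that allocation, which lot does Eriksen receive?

Optimal: Eriksen→Lot F ($141), Rossi→Lot G ($142), Watson→Lot E ($69) — total 141+142+69 = $352.
Column-greedy (each lot in turn goes to its best remaining collector) gives $347, worse by 5.
Next-best assignment: Eriksen→Lot G, Rossi→Lot E, Watson→Lot F = $350.
Eriksen's own top lot is Lot G ($179), but forcing Eriksen→Lot G and reassigning the rest optimally gives only $350 — worse by 2.

Eriksen receives Lot F.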